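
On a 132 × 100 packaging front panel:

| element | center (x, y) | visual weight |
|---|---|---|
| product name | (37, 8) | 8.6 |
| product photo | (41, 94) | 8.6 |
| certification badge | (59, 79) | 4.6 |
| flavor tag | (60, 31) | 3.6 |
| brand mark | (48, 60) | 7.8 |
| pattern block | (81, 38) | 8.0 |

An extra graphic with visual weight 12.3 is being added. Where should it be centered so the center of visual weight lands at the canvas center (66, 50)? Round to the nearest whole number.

New total weight: (8.6 + 8.6 + 4.6 + 3.6 + 7.8 + 8.0) + 12.3 = 53.5.
x: target moment 53.5×66 = 3531.0; current 8.6·37 + 8.6·41 + 4.6·59 + 3.6·60 + 7.8·48 + 8.0·81 = 2180.6; the extra graphic supplies 1350.4, so x = 1350.4/12.3 ≈ 109.79.
y: target moment 53.5×50 = 2675.0; current 8.6·8 + 8.6·94 + 4.6·79 + 3.6·31 + 7.8·60 + 8.0·38 = 2124.2; the extra graphic supplies 550.8, so y = 550.8/12.3 ≈ 44.78.

(110, 45)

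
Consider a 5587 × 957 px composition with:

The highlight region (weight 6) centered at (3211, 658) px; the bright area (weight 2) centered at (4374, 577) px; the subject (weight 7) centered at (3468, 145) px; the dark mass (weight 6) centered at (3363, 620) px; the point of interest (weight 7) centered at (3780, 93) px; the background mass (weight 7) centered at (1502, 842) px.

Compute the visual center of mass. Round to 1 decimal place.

Σw = 6 + 2 + 7 + 6 + 7 + 7 = 35.
x-moment: 6·3211 + 2·4374 + 7·3468 + 6·3363 + 7·3780 + 7·1502 = 109442; centroid 109442/35 ≈ 3126.91.
y-moment: 6·658 + 2·577 + 7·145 + 6·620 + 7·93 + 7·842 = 16382; centroid 16382/35 ≈ 468.06.

(3126.9, 468.1)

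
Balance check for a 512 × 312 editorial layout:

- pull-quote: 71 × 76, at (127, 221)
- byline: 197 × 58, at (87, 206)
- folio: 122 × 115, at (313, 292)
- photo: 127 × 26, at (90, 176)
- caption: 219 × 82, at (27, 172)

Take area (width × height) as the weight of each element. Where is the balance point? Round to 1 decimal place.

Areas → weights: pull-quote 71·76 = 5396, byline 197·58 = 11426, folio 122·115 = 14030, photo 127·26 = 3302, caption 219·82 = 17958; Σw = 52112.
x: (5396·127 + 11426·87 + 14030·313 + 3302·90 + 17958·27) / 52112 = 6852790 / 52112 ≈ 131.50
y: (5396·221 + 11426·206 + 14030·292 + 3302·176 + 17958·172) / 52112 = 11312960 / 52112 ≈ 217.09

(131.5, 217.1)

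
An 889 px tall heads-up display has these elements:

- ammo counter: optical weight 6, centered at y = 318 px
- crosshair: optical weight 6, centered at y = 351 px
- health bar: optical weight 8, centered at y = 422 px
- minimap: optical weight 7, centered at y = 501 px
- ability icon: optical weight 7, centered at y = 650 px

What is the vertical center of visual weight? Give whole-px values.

y ≈ 454

Total weight = 6 + 6 + 8 + 7 + 7 = 34.
Σw·y = 6·318 + 6·351 + 8·422 + 7·501 + 7·650 = 15447, so ȳ = 15447/34 ≈ 454.32.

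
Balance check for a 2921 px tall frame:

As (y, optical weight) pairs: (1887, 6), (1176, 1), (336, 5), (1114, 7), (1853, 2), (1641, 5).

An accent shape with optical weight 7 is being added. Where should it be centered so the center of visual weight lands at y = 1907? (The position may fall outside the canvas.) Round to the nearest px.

New total weight: (6 + 1 + 5 + 7 + 2 + 5) + 7 = 33.
y: need Σw·y = 33·1907 = 62931. Existing = 6·1887 + 1·1176 + 5·336 + 7·1114 + 2·1853 + 5·1641 = 33887. Remainder 29044 / 7 ≈ 4149.14.

y ≈ 4149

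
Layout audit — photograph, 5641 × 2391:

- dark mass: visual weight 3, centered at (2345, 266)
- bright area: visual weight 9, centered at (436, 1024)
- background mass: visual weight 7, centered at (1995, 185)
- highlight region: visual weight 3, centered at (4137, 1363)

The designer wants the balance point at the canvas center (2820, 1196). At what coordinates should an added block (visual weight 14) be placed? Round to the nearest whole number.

New total weight: (3 + 9 + 7 + 3) + 14 = 36.
x: need Σw·x = 36·2820 = 101520. Existing = 3·2345 + 9·436 + 7·1995 + 3·4137 = 37335. Remainder 64185 / 14 ≈ 4584.64.
y: need Σw·y = 36·1196 = 43056. Existing = 3·266 + 9·1024 + 7·185 + 3·1363 = 15398. Remainder 27658 / 14 ≈ 1975.57.

(4585, 1976)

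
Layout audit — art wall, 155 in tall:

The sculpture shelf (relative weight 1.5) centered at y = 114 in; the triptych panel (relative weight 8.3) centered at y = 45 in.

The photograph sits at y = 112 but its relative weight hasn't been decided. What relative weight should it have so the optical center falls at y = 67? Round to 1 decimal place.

Known weights sum to 1.5 + 8.3 = 9.8; their moment is 1.5·114 + 8.3·45 = 544.5.
For the centroid to hit 67: (544.5 + w·112) / (9.8 + w) = 67.
So w = (67·9.8 − 544.5)/(112 − 67) = 112.1/45 ≈ 2.49.

w ≈ 2.5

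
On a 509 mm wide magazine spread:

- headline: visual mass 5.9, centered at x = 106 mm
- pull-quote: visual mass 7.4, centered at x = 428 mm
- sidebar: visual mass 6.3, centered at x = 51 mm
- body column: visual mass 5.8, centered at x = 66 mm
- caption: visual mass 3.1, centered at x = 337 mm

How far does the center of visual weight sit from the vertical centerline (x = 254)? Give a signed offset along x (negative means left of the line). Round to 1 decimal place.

≈ -59.6 mm

Σw = 5.9 + 7.4 + 6.3 + 5.8 + 3.1 = 28.5.
x-moment: 5.9·106 + 7.4·428 + 6.3·51 + 5.8·66 + 3.1·337 = 5541.4; centroid 5541.4/28.5 ≈ 194.44.
Against x = 254, that's 194.44 − 254 = -59.56.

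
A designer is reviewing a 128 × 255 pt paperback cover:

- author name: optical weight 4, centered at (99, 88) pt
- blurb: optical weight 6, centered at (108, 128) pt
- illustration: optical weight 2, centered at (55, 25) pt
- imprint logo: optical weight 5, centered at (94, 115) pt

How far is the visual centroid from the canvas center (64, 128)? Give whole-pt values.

Total weight = 4 + 6 + 2 + 5 = 17.
x-moment: 4·99 + 6·108 + 2·55 + 5·94 = 1624; centroid 1624/17 ≈ 95.53.
y-moment: 4·88 + 6·128 + 2·25 + 5·115 = 1745; centroid 1745/17 ≈ 102.65.
Offset from (64, 128): Δx ≈ 31.53, Δy ≈ -25.35; distance = √(Δx² + Δy²) ≈ 40.46.

≈ 40 pt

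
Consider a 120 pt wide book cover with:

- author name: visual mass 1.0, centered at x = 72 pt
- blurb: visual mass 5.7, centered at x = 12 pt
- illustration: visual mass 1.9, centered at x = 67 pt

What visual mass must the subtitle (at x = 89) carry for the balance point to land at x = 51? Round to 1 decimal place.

Fixed elements: Σw = 1.0 + 5.7 + 1.9 = 8.6, Σw·x = 1.0·72 + 5.7·12 + 1.9·67 = 267.7.
Set Σw·x/Σw = 51: (267.7 + 89w) = 51·(8.6 + w).
Rearranging, w·(89 − 51) = 51·8.6 − 267.7 = 170.9, so w ≈ 170.9/38 = 4.50.

w ≈ 4.5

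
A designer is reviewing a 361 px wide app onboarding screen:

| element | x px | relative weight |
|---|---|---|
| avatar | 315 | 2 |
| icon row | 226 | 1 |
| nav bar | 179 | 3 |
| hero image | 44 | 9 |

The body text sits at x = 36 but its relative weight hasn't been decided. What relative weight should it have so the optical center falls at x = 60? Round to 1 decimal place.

w ≈ 37.0

Existing Σw = 15 (2 + 1 + 3 + 9); existing moment 2·315 + 1·226 + 3·179 + 9·44 = 1789.
Set Σw·x/Σw = 60: (1789 + 36w) = 60·(15 + w).
So w = (60·15 − 1789)/(36 − 60) = -889/-24 ≈ 37.04.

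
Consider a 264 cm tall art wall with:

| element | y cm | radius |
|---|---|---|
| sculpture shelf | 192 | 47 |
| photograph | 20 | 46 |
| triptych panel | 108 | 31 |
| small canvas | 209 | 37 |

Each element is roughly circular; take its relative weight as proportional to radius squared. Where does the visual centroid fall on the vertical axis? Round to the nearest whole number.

r² weights: sculpture shelf 47² = 2209, photograph 46² = 2116, triptych panel 31² = 961, small canvas 37² = 1369. Total = 6655.
y: (2209·192 + 2116·20 + 961·108 + 1369·209) / 6655 = 856357 / 6655 ≈ 128.68

y ≈ 129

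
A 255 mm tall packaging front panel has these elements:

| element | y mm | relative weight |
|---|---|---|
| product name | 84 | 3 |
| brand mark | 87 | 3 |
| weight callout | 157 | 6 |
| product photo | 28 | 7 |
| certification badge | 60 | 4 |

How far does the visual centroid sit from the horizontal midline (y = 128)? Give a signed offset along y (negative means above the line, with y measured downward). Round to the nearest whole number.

≈ -46 mm

Σw = 3 + 3 + 6 + 7 + 4 = 23.
y-moment: 3·84 + 3·87 + 6·157 + 7·28 + 4·60 = 1891; centroid 1891/23 ≈ 82.22.
Offset from y = 128: 82.22 − 128 ≈ -45.78.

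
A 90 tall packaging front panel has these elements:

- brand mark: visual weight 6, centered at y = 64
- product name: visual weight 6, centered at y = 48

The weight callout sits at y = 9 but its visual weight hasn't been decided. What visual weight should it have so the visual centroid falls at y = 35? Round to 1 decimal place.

w ≈ 9.7

Existing Σw = 12 (6 + 6); existing moment 6·64 + 6·48 = 672.
Balance at y = 35 requires (672 + w·9) / (12 + w) = 35.
So w = (35·12 − 672)/(9 − 35) = -252/-26 ≈ 9.69.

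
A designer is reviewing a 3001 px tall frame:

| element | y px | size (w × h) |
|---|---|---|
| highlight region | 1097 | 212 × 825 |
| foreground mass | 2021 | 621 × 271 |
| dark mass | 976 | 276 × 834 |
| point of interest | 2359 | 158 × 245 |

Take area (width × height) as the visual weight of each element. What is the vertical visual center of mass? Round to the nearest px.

Taking area as weight: highlight region 212·825 = 174900, foreground mass 621·271 = 168291, dark mass 276·834 = 230184, point of interest 158·245 = 38710. Sum 612085.
y: (174900·1097 + 168291·2021 + 230184·976 + 38710·2359) / 612085 = 847957885 / 612085 ≈ 1385.36

y ≈ 1385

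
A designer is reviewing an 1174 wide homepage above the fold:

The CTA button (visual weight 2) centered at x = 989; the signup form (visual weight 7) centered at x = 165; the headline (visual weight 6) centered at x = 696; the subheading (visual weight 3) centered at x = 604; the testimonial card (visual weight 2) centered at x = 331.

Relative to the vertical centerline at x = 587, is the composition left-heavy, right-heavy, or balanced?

left-heavy

Weights sum to 2 + 7 + 6 + 3 + 2 = 20.
x: (2·989 + 7·165 + 6·696 + 3·604 + 2·331) / 20 = 9783 / 20 ≈ 489.15
Since 489.1 is left of 587, the composition reads left-heavy.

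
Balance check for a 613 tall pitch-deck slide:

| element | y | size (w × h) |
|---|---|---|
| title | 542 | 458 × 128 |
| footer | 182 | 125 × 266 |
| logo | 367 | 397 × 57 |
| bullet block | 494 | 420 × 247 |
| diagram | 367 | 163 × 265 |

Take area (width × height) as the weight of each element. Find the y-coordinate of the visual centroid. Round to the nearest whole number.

Areas: title 458·128 = 58624, footer 125·266 = 33250, logo 397·57 = 22629, bullet block 420·247 = 103740, diagram 163·265 = 43195. Total weight = 261438.
Σw·y = 58624·542 + 33250·182 + 22629·367 + 103740·494 + 43195·367 = 113230676, so ȳ = 113230676/261438 ≈ 433.11.

y ≈ 433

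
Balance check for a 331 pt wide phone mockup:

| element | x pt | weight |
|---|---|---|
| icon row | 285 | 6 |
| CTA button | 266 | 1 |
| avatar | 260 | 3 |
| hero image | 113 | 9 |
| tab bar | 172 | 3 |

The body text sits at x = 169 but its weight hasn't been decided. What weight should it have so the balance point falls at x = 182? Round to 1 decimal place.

Fixed elements: Σw = 6 + 1 + 3 + 9 + 3 = 22, Σw·x = 6·285 + 1·266 + 3·260 + 9·113 + 3·172 = 4289.
Set Σw·x/Σw = 182: (4289 + 169w) = 182·(22 + w).
Rearranging, w·(169 − 182) = 182·22 − 4289 = -285, so w ≈ -285/-13 = 21.92.

w ≈ 21.9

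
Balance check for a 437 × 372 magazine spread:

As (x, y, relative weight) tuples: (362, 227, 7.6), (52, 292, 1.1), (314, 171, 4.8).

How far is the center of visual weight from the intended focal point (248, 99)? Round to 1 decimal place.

Σw = 7.6 + 1.1 + 4.8 = 13.5.
x: (7.6·362 + 1.1·52 + 4.8·314) / 13.5 = 4315.6 / 13.5 ≈ 319.67
y: (7.6·227 + 1.1·292 + 4.8·171) / 13.5 = 2867.2 / 13.5 ≈ 212.39
From (248, 99): dx = 71.67, dy = 113.39, so the distance is √(dx²+dy²) ≈ 134.14.

≈ 134.1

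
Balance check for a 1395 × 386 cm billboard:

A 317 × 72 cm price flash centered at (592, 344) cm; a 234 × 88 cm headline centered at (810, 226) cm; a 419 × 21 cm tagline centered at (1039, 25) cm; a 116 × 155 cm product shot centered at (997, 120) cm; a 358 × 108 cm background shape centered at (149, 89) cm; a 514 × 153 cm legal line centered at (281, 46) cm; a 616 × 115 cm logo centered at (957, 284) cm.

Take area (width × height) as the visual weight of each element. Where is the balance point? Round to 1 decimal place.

(591.9, 162.8)

Taking area as weight: price flash 317·72 = 22824, headline 234·88 = 20592, tagline 419·21 = 8799, product shot 116·155 = 17980, background shape 358·108 = 38664, legal line 514·153 = 78642, logo 616·115 = 70840. Sum 258341.
x: (22824·592 + 20592·810 + 8799·1039 + 17980·997 + 38664·149 + 78642·281 + 70840·957) / 258341 = 152912767 / 258341 ≈ 591.90
y: (22824·344 + 20592·226 + 8799·25 + 17980·120 + 38664·89 + 78642·46 + 70840·284) / 258341 = 42060011 / 258341 ≈ 162.81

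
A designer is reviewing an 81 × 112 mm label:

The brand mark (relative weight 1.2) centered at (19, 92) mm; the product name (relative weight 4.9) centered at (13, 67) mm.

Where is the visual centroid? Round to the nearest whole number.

Σw = 1.2 + 4.9 = 6.1.
Σw·x = 1.2·19 + 4.9·13 = 86.5, so x̄ = 86.5/6.1 ≈ 14.18.
Σw·y = 1.2·92 + 4.9·67 = 438.7, so ȳ = 438.7/6.1 ≈ 71.92.

(14, 72)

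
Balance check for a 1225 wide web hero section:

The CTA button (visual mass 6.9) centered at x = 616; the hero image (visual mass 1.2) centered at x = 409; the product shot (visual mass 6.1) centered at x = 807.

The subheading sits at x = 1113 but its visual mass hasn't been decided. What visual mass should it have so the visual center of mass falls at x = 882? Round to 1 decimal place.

Fixed elements: Σw = 6.9 + 1.2 + 6.1 = 14.2, Σw·x = 6.9·616 + 1.2·409 + 6.1·807 = 9663.9.
Balance at x = 882 requires (9663.9 + w·1113) / (14.2 + w) = 882.
Solving: w = (882·14.2 − 9663.9) / (1113 − 882) = 2860.5 / 231 ≈ 12.38.

w ≈ 12.4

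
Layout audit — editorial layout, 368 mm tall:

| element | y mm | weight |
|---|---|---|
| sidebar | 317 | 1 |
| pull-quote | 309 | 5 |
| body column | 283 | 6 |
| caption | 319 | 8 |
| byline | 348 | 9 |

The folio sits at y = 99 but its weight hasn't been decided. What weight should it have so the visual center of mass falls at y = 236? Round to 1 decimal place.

Existing Σw = 29 (1 + 5 + 6 + 8 + 9); existing moment 1·317 + 5·309 + 6·283 + 8·319 + 9·348 = 9244.
For the centroid to hit 236: (9244 + w·99) / (29 + w) = 236.
Rearranging, w·(99 − 236) = 236·29 − 9244 = -2400, so w ≈ -2400/-137 = 17.52.

w ≈ 17.5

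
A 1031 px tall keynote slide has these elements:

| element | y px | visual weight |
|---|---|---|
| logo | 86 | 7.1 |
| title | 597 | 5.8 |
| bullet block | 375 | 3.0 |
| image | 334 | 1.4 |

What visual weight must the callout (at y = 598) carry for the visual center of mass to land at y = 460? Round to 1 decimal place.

Known weights sum to 7.1 + 5.8 + 3.0 + 1.4 = 17.3; their moment is 7.1·86 + 5.8·597 + 3.0·375 + 1.4·334 = 5665.8.
Set Σw·y/Σw = 460: (5665.8 + 598w) = 460·(17.3 + w).
So w = (460·17.3 − 5665.8)/(598 − 460) = 2292.2/138 ≈ 16.61.

w ≈ 16.6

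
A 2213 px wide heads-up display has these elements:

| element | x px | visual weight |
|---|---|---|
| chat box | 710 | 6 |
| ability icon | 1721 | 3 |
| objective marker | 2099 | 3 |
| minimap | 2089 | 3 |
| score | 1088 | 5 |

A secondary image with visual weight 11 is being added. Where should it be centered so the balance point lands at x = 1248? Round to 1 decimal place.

x ≈ 1023.7

New total weight: (6 + 3 + 3 + 3 + 5) + 11 = 31.
x: need Σw·x = 31·1248 = 38688. Existing = 6·710 + 3·1721 + 3·2099 + 3·2089 + 5·1088 = 27427. Remainder 11261 / 11 ≈ 1023.73.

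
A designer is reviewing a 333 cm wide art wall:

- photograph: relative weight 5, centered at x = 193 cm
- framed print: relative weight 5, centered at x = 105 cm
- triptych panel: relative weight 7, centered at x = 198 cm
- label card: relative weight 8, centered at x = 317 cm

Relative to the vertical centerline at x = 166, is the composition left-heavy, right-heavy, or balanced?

right-heavy

Weights sum to 5 + 5 + 7 + 8 = 25.
Σw·x = 5·193 + 5·105 + 7·198 + 8·317 = 5412, so x̄ = 5412/25 ≈ 216.48.
216.5 lies right of the midline 166, so the layout is right-heavy.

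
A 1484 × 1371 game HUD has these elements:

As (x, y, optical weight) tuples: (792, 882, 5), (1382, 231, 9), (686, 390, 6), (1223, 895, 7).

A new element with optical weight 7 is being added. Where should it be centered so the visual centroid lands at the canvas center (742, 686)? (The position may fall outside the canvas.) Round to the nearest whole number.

New total weight: (5 + 9 + 6 + 7) + 7 = 34.
Along x: (29075 + 7·x) / 34 = 742 (existing moment 5·792 + 9·1382 + 6·686 + 7·1223 = 29075) ⇒ x = (25228 − 29075) / 7 ≈ -549.57.
Along y: (15094 + 7·y) / 34 = 686 (existing moment 5·882 + 9·231 + 6·390 + 7·895 = 15094) ⇒ y = (23324 − 15094) / 7 ≈ 1175.71.

(-550, 1176)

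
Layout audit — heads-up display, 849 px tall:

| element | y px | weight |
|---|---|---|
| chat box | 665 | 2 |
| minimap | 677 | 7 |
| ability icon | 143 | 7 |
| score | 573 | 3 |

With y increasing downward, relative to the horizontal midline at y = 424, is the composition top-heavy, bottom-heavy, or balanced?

Weights sum to 2 + 7 + 7 + 3 = 19.
Σw·y = 2·665 + 7·677 + 7·143 + 3·573 = 8789, so ȳ = 8789/19 ≈ 462.58.
462.6 lies below (larger y than) the midline 424, so the layout is bottom-heavy.

bottom-heavy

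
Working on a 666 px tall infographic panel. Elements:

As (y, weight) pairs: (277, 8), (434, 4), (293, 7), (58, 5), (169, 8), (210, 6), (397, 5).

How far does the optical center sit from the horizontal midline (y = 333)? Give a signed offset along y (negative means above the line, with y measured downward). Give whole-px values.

Weights sum to 8 + 4 + 7 + 5 + 8 + 6 + 5 = 43.
Σw·y = 10890; ȳ = 10890/43 ≈ 253.26.
Difference: 253.26 − 333 ≈ -79.74.

≈ -80 px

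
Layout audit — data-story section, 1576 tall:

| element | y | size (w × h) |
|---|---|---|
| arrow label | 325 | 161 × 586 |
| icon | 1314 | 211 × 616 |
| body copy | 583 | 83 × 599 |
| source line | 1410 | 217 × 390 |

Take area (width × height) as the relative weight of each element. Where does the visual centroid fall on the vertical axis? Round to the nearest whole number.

Areas: arrow label 161·586 = 94346, icon 211·616 = 129976, body copy 83·599 = 49717, source line 217·390 = 84630. Total weight = 358669.
y: (94346·325 + 129976·1314 + 49717·583 + 84630·1410) / 358669 = 349764225 / 358669 ≈ 975.17

y ≈ 975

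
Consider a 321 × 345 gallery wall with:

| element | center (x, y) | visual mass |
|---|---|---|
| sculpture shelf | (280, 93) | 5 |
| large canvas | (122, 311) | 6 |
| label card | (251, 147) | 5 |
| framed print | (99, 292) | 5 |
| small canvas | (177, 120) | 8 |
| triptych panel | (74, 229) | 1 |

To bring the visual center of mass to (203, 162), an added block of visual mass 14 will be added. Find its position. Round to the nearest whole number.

After adding the added block, total weight = 5 + 6 + 5 + 5 + 8 + 1 + 14 = 44.
x: need Σw·x = 44·203 = 8932. Existing = 5·280 + 6·122 + 5·251 + 5·99 + 8·177 + 1·74 = 5372. Remainder 3560 / 14 ≈ 254.29.
y: need Σw·y = 44·162 = 7128. Existing = 5·93 + 6·311 + 5·147 + 5·292 + 8·120 + 1·229 = 5715. Remainder 1413 / 14 ≈ 100.93.

(254, 101)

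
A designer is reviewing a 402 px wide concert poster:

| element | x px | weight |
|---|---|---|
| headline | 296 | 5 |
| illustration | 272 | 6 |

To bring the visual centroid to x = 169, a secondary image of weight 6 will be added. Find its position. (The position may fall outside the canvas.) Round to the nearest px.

x ≈ -40

With the secondary image, Σw becomes 5 + 6 + 6 = 17.
Along x: (3112 + 6·x) / 17 = 169 (existing moment 5·296 + 6·272 = 3112) ⇒ x = (2873 − 3112) / 6 ≈ -39.83.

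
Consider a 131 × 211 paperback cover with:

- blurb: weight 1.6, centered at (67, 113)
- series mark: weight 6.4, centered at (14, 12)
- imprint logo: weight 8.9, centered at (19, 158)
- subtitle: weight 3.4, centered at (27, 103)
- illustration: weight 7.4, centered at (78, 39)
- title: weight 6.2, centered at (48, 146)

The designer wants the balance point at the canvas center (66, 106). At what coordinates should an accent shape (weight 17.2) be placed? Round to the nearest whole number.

New total weight: (1.6 + 6.4 + 8.9 + 3.4 + 7.4 + 6.2) + 17.2 = 51.1.
x: target moment 51.1×66 = 3372.6; current 1.6·67 + 6.4·14 + 8.9·19 + 3.4·27 + 7.4·78 + 6.2·48 = 1332.5; the accent shape supplies 2040.1, so x = 2040.1/17.2 ≈ 118.61.
y: target moment 51.1×106 = 5416.6; current 1.6·113 + 6.4·12 + 8.9·158 + 3.4·103 + 7.4·39 + 6.2·146 = 3207.8; the accent shape supplies 2208.8, so y = 2208.8/17.2 ≈ 128.42.

(119, 128)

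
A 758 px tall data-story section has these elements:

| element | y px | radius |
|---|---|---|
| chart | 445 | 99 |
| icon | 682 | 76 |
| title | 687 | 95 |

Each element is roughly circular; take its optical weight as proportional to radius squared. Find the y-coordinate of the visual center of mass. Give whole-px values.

Weights ∝ r²: chart 99² = 9801, icon 76² = 5776, title 95² = 9025; Σw = 24602.
y-moment: 9801·445 + 5776·682 + 9025·687 = 14500852; centroid 14500852/24602 ≈ 589.42.

y ≈ 589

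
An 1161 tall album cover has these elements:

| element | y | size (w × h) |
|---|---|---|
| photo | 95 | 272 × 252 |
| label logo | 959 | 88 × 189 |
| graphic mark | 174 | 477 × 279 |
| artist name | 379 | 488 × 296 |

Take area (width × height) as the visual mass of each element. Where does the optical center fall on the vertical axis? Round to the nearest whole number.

Areas: photo 272·252 = 68544, label logo 88·189 = 16632, graphic mark 477·279 = 133083, artist name 488·296 = 144448. Total weight = 362707.
y: (68544·95 + 16632·959 + 133083·174 + 144448·379) / 362707 = 100364002 / 362707 ≈ 276.71

y ≈ 277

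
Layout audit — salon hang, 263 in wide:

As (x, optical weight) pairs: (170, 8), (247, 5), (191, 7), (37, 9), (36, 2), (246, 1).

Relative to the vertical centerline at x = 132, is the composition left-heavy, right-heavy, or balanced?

Total weight = 8 + 5 + 7 + 9 + 2 + 1 = 32.
x-moment: 8·170 + 5·247 + 7·191 + 9·37 + 2·36 + 1·246 = 4583; centroid 4583/32 ≈ 143.22.
143.2 vs midline 132 → right-heavy.

right-heavy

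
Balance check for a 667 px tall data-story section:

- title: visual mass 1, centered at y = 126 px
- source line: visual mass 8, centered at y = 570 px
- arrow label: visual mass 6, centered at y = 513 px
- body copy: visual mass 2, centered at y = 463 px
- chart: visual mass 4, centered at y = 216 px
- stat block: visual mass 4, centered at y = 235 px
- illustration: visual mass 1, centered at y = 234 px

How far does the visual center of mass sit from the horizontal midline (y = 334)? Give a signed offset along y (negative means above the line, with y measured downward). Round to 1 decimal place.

Weights sum to 1 + 8 + 6 + 2 + 4 + 4 + 1 = 26.
y: moment 10728 / weight 26 ≈ 412.62
Against y = 334, that's 412.62 − 334 = 78.62.

≈ 78.6 px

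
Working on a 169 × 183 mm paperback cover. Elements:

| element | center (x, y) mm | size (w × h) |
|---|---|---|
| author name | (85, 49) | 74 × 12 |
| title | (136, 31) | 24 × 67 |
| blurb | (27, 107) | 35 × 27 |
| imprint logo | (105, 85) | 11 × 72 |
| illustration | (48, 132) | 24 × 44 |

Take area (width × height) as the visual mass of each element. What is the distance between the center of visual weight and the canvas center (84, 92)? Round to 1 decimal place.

Areas: author name 74·12 = 888, title 24·67 = 1608, blurb 35·27 = 945, imprint logo 11·72 = 792, illustration 24·44 = 1056. Total weight = 5289.
x: (888·85 + 1608·136 + 945·27 + 792·105 + 1056·48) / 5289 = 453531 / 5289 ≈ 85.75
y: (888·49 + 1608·31 + 945·107 + 792·85 + 1056·132) / 5289 = 401187 / 5289 ≈ 75.85
Relative to (84, 92): Δ = (1.75, -16.15); |Δ| = √(1.75² + -16.15²) ≈ 16.24.

≈ 16.2 mm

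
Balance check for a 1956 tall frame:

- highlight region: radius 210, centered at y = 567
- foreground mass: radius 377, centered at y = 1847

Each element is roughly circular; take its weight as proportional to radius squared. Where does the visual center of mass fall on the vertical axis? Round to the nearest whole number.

r² weights: highlight region 210² = 44100, foreground mass 377² = 142129. Total = 186229.
y-moment: 44100·567 + 142129·1847 = 287516963; centroid 287516963/186229 ≈ 1543.89.

y ≈ 1544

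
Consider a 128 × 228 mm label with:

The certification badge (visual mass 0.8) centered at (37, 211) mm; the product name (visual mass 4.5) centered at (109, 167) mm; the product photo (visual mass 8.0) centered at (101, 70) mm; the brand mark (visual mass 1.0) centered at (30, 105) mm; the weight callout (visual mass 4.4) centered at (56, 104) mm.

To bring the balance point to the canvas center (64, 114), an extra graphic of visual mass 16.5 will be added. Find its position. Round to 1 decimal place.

(39.3, 119.4)

New total weight: (0.8 + 4.5 + 8.0 + 1.0 + 4.4) + 16.5 = 35.2.
x: target moment 35.2×64 = 2252.8; current 0.8·37 + 4.5·109 + 8.0·101 + 1.0·30 + 4.4·56 = 1604.5; the extra graphic supplies 648.3, so x = 648.3/16.5 ≈ 39.29.
y: target moment 35.2×114 = 4012.8; current 0.8·211 + 4.5·167 + 8.0·70 + 1.0·105 + 4.4·104 = 2042.9; the extra graphic supplies 1969.9, so y = 1969.9/16.5 ≈ 119.39.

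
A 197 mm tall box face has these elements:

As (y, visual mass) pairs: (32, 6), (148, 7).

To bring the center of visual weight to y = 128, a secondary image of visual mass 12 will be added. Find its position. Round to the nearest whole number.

y ≈ 164

After adding the secondary image, total weight = 6 + 7 + 12 = 25.
y: target moment 25×128 = 3200; current 6·32 + 7·148 = 1228; the secondary image supplies 1972, so y = 1972/12 ≈ 164.33.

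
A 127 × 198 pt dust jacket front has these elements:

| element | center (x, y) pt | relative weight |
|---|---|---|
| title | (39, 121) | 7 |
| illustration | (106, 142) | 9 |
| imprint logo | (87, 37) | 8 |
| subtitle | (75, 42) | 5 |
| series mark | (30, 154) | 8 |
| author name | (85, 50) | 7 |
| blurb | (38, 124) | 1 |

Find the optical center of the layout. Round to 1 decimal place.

(70.5, 96.4)

Total weight = 7 + 9 + 8 + 5 + 8 + 7 + 1 = 45.
x-moment: 7·39 + 9·106 + 8·87 + 5·75 + 8·30 + 7·85 + 1·38 = 3171; centroid 3171/45 ≈ 70.47.
y-moment: 7·121 + 9·142 + 8·37 + 5·42 + 8·154 + 7·50 + 1·124 = 4337; centroid 4337/45 ≈ 96.38.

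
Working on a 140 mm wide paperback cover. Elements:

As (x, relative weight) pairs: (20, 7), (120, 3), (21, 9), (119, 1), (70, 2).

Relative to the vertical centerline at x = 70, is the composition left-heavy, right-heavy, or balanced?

left-heavy

Σw = 7 + 3 + 9 + 1 + 2 = 22.
Σw·x = 7·20 + 3·120 + 9·21 + 1·119 + 2·70 = 948, so x̄ = 948/22 ≈ 43.09.
43.1 lies left of the midline 70, so the layout is left-heavy.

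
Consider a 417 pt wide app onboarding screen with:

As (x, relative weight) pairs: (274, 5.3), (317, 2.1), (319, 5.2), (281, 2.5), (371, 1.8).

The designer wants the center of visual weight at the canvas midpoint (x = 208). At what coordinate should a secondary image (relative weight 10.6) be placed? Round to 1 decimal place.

x ≈ 54.1

New total weight: (5.3 + 2.1 + 5.2 + 2.5 + 1.8) + 10.6 = 27.5.
x: target moment 27.5×208 = 5720.0; current 5.3·274 + 2.1·317 + 5.2·319 + 2.5·281 + 1.8·371 = 5147.0; the secondary image supplies 573.0, so x = 573.0/10.6 ≈ 54.06.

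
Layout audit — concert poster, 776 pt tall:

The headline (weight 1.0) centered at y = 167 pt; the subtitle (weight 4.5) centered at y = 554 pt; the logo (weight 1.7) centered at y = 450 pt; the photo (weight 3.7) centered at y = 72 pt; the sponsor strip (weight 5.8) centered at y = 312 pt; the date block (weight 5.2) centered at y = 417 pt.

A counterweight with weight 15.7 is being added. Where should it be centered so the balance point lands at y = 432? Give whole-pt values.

New total weight: (1.0 + 4.5 + 1.7 + 3.7 + 5.8 + 5.2) + 15.7 = 37.6.
Along y: (7669.4 + 15.7·y) / 37.6 = 432 (existing moment 1.0·167 + 4.5·554 + 1.7·450 + 3.7·72 + 5.8·312 + 5.2·417 = 7669.4) ⇒ y = (16243.2 − 7669.4) / 15.7 ≈ 546.10.

y ≈ 546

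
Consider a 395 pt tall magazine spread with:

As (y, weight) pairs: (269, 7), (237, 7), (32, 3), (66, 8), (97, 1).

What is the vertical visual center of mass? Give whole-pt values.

Total weight = 7 + 7 + 3 + 8 + 1 = 26.
y-moment: 7·269 + 7·237 + 3·32 + 8·66 + 1·97 = 4263; centroid 4263/26 ≈ 163.96.

y ≈ 164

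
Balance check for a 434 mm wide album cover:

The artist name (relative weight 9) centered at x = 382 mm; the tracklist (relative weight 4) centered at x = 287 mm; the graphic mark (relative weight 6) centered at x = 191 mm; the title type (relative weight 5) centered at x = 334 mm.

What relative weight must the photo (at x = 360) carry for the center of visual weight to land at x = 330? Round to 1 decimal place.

w ≈ 17.3

Known weights sum to 9 + 4 + 6 + 5 = 24; their moment is 9·382 + 4·287 + 6·191 + 5·334 = 7402.
For the centroid to hit 330: (7402 + w·360) / (24 + w) = 330.
Solving: w = (330·24 − 7402) / (360 − 330) = 518 / 30 ≈ 17.27.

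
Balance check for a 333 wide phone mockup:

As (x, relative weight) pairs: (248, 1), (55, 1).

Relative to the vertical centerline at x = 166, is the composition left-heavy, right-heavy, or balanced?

Total weight = 1 + 1 = 2.
x-moment: 1·248 + 1·55 = 303; centroid 303/2 ≈ 151.50.
151.5 lies left of the midline 166, so the layout is left-heavy.

left-heavy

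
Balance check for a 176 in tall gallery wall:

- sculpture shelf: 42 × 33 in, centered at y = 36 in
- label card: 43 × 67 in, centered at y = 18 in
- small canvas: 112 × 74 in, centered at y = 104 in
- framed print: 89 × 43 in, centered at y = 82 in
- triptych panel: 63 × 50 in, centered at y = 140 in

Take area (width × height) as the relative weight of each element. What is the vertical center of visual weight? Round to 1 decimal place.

Taking area as weight: sculpture shelf 42·33 = 1386, label card 43·67 = 2881, small canvas 112·74 = 8288, framed print 89·43 = 3827, triptych panel 63·50 = 3150. Sum 19532.
y-moment: 1386·36 + 2881·18 + 8288·104 + 3827·82 + 3150·140 = 1718520; centroid 1718520/19532 ≈ 87.98.

y ≈ 88.0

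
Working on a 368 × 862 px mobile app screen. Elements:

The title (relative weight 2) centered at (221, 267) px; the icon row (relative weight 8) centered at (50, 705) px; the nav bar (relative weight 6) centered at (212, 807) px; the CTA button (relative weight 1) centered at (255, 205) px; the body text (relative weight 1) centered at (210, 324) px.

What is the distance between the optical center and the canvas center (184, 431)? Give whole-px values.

Total weight = 2 + 8 + 6 + 1 + 1 = 18.
x: (2·221 + 8·50 + 6·212 + 1·255 + 1·210) / 18 = 2579 / 18 ≈ 143.28
y: (2·267 + 8·705 + 6·807 + 1·205 + 1·324) / 18 = 11545 / 18 ≈ 641.39
From (184, 431): dx = -40.72, dy = 210.39, so the distance is √(dx²+dy²) ≈ 214.29.

≈ 214 px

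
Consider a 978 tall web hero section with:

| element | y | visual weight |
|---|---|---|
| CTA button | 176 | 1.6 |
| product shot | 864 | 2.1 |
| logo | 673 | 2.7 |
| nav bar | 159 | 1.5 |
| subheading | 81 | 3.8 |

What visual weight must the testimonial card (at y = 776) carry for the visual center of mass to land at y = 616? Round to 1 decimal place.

w ≈ 17.2

Fixed elements: Σw = 1.6 + 2.1 + 2.7 + 1.5 + 3.8 = 11.7, Σw·y = 1.6·176 + 2.1·864 + 2.7·673 + 1.5·159 + 3.8·81 = 4459.4.
Balance at y = 616 requires (4459.4 + w·776) / (11.7 + w) = 616.
So w = (616·11.7 − 4459.4)/(776 − 616) = 2747.8/160 ≈ 17.17.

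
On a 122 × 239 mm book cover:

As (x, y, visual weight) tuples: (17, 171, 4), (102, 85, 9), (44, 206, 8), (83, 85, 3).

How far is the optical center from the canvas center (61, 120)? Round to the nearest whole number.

≈ 20 mm

Total weight = 4 + 9 + 8 + 3 = 24.
x-moment: 4·17 + 9·102 + 8·44 + 3·83 = 1587; centroid 1587/24 ≈ 66.12.
y-moment: 4·171 + 9·85 + 8·206 + 3·85 = 3352; centroid 3352/24 ≈ 139.67.
Offset from (61, 120): Δx ≈ 5.12, Δy ≈ 19.67; distance = √(Δx² + Δy²) ≈ 20.32.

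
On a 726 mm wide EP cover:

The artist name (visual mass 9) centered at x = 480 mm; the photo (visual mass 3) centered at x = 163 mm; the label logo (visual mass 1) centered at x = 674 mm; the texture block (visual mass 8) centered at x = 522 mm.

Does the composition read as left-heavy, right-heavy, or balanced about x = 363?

right-heavy

Σw = 9 + 3 + 1 + 8 = 21.
Σw·x = 9·480 + 3·163 + 1·674 + 8·522 = 9659, so x̄ = 9659/21 ≈ 459.95.
460.0 lies right of the midline 363, so the layout is right-heavy.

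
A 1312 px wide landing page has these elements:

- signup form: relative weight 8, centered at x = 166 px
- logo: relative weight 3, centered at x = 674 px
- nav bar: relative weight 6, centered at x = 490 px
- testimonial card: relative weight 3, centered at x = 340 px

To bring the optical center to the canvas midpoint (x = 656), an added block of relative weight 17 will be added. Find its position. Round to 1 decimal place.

x ≈ 997.8

With the added block, Σw becomes 8 + 3 + 6 + 3 + 17 = 37.
Along x: (7310 + 17·x) / 37 = 656 (existing moment 8·166 + 3·674 + 6·490 + 3·340 = 7310) ⇒ x = (24272 − 7310) / 17 ≈ 997.76.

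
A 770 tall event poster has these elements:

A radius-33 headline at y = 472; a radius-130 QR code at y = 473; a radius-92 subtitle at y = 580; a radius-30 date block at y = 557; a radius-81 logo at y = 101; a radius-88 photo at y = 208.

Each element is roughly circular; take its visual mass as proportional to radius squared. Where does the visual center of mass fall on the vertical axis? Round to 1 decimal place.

Weights ∝ r²: headline 33² = 1089, QR code 130² = 16900, subtitle 92² = 8464, date block 30² = 900, logo 81² = 6561, photo 88² = 7744; Σw = 41658.
y: (1089·472 + 16900·473 + 8464·580 + 900·557 + 6561·101 + 7744·208) / 41658 = 16191541 / 41658 ≈ 388.68

y ≈ 388.7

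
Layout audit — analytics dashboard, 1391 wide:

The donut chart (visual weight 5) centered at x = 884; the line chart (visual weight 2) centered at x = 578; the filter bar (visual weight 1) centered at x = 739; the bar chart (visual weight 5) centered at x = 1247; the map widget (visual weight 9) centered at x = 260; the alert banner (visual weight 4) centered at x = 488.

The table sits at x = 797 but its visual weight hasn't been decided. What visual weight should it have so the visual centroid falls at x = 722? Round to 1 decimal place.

w ≈ 25.7

Known weights sum to 5 + 2 + 1 + 5 + 9 + 4 = 26; their moment is 5·884 + 2·578 + 1·739 + 5·1247 + 9·260 + 4·488 = 16842.
For the centroid to hit 722: (16842 + w·797) / (26 + w) = 722.
Solving: w = (722·26 − 16842) / (797 − 722) = 1930 / 75 ≈ 25.73.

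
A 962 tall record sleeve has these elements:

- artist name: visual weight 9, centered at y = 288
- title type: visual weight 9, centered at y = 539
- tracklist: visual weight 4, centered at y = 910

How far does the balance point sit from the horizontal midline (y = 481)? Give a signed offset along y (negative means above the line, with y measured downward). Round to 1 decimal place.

Σw = 9 + 9 + 4 = 22.
y: (9·288 + 9·539 + 4·910) / 22 = 11083 / 22 ≈ 503.77
Against y = 481, that's 503.77 − 481 = 22.77.

≈ 22.8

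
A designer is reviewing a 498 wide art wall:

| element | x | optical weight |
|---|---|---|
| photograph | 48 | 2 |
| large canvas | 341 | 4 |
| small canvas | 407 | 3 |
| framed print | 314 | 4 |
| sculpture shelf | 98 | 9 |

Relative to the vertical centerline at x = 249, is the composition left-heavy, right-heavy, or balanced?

Σw = 2 + 4 + 3 + 4 + 9 = 22.
x: (2·48 + 4·341 + 3·407 + 4·314 + 9·98) / 22 = 4819 / 22 ≈ 219.05
219.0 lies left of the midline 249, so the layout is left-heavy.

left-heavy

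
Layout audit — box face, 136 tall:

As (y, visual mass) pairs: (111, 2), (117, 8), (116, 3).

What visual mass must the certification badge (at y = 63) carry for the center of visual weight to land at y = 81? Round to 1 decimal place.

w ≈ 25.2

Known weights sum to 2 + 8 + 3 = 13; their moment is 2·111 + 8·117 + 3·116 = 1506.
Balance at y = 81 requires (1506 + w·63) / (13 + w) = 81.
So w = (81·13 − 1506)/(63 − 81) = -453/-18 ≈ 25.17.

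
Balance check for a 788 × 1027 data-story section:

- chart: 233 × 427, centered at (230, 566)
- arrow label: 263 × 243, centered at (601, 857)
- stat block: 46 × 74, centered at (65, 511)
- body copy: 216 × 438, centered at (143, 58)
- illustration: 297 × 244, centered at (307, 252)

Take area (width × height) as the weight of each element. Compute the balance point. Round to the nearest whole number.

Areas → weights: chart 233·427 = 99491, arrow label 263·243 = 63909, stat block 46·74 = 3404, body copy 216·438 = 94608, illustration 297·244 = 72468; Σw = 333880.
x: (99491·230 + 63909·601 + 3404·65 + 94608·143 + 72468·307) / 333880 = 97290119 / 333880 ≈ 291.39
y: (99491·566 + 63909·857 + 3404·511 + 94608·58 + 72468·252) / 333880 = 136570563 / 333880 ≈ 409.04

(291, 409)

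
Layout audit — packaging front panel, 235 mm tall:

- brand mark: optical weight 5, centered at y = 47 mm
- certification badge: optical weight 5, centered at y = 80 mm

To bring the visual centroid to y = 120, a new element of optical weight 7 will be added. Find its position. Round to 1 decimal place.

y ≈ 200.7

With the new element, Σw becomes 5 + 5 + 7 = 17.
y: target moment 17×120 = 2040; current 5·47 + 5·80 = 635; the new element supplies 1405, so y = 1405/7 ≈ 200.71.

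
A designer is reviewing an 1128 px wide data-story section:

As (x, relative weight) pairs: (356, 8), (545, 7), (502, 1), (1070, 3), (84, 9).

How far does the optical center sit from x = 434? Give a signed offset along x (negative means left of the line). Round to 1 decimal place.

≈ -36.5 px

Σw = 8 + 7 + 1 + 3 + 9 = 28.
Σw·x = 8·356 + 7·545 + 1·502 + 3·1070 + 9·84 = 11131, so x̄ = 11131/28 ≈ 397.54.
Against x = 434, that's 397.54 − 434 = -36.46.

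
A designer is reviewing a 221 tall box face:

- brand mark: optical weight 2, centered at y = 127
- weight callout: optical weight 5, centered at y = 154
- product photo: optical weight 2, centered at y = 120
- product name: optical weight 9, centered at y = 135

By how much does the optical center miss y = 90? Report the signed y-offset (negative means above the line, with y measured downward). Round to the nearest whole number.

Weights sum to 2 + 5 + 2 + 9 = 18.
Σw·y = 2·127 + 5·154 + 2·120 + 9·135 = 2479, so ȳ = 2479/18 ≈ 137.72.
Difference: 137.72 − 90 ≈ 47.72.

≈ 48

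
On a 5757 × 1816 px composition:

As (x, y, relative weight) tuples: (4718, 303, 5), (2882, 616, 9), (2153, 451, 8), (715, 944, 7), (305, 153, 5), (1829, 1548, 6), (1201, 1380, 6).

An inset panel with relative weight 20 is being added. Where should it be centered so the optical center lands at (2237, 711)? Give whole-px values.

(2809, 566)

With the inset panel, Σw becomes 5 + 9 + 8 + 7 + 5 + 6 + 6 + 20 = 66.
x: target moment 66×2237 = 147642; current 5·4718 + 9·2882 + 8·2153 + 7·715 + 5·305 + 6·1829 + 6·1201 = 91462; the inset panel supplies 56180, so x = 56180/20 ≈ 2809.00.
y: target moment 66×711 = 46926; current 5·303 + 9·616 + 8·451 + 7·944 + 5·153 + 6·1548 + 6·1380 = 35608; the inset panel supplies 11318, so y = 11318/20 ≈ 565.90.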